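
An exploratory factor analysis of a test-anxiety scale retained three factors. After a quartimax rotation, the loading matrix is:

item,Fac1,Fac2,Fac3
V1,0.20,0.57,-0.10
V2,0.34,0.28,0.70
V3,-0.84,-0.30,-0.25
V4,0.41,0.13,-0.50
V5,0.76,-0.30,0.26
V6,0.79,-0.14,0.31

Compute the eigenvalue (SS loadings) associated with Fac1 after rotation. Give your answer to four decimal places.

2.2310

SS loadings for Fac1 = 0.20² + 0.34² + (-0.84)² + 0.41² + 0.76² + 0.79² = 0.0400 + 0.1156 + 0.7056 + 0.1681 + 0.5776 + 0.6241 = 2.2310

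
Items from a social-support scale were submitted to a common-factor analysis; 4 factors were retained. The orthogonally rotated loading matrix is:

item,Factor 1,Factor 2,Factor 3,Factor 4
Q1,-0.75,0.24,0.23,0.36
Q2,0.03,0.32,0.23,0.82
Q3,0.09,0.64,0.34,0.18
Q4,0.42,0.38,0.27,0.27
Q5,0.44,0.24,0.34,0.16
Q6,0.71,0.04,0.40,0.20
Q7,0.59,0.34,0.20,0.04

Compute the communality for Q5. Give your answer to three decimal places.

0.392

h² = 0.44² + 0.24² + 0.34² + 0.16² = 0.1936 + 0.0576 + 0.1156 + 0.0256 = 0.3924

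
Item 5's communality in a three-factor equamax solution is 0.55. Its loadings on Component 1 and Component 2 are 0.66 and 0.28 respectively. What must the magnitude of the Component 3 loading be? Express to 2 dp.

0.19

Under orthogonal rotation h² = Σλ², so λ_Component 3² = h² − (0.5140) = 0.55 − 0.5140 = 0.0360.
|λ| = √0.0360 = 0.1897.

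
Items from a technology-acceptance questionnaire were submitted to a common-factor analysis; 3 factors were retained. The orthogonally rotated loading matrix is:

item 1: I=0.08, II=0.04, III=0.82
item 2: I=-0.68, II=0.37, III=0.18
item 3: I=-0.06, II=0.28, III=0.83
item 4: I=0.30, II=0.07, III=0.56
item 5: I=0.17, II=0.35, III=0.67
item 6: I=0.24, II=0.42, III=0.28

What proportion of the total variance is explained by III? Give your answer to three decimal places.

0.372

SS loadings for III = 0.82² + 0.18² + 0.83² + 0.56² + 0.67² + 0.28² = 2.2346
Proportion of variance = 2.2346 / 6 = 0.3724.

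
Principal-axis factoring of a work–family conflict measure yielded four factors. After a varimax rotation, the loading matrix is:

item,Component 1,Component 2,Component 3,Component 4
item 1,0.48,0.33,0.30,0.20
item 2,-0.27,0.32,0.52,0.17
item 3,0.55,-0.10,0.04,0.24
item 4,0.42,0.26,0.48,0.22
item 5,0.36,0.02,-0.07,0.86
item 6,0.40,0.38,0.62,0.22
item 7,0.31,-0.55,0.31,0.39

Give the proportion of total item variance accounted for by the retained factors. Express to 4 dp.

0.5853

SS loadings by factor: 1.1679, 0.7362, 1.0778, 1.1150; total = 4.0969.
Total variance with 7 standardized items is 7, so the solution explains 4.0969/7 = 0.5853.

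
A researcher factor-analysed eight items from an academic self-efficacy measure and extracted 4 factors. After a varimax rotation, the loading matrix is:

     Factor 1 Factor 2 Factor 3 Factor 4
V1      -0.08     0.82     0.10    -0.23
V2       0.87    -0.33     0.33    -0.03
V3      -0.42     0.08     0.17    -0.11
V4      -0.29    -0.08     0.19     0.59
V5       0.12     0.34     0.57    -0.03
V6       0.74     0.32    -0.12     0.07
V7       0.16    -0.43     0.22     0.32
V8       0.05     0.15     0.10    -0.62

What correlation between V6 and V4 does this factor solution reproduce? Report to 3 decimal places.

r̂ = Σ λ_i·λ_j across factors = (0.74)(-0.29) + (0.32)(-0.08) + (-0.12)(0.19) + (0.07)(0.59)
  = -0.2146 -0.0256 -0.0228 +0.0413 = -0.2217

-0.222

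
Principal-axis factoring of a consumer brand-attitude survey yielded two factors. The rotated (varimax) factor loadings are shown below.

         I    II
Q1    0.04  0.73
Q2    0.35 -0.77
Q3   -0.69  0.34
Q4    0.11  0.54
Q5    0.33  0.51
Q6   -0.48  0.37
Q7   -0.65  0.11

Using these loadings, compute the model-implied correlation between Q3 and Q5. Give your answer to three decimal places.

r̂ = Σ λ_i·λ_j across factors = (-0.69)(0.33) + (0.34)(0.51)
  = -0.2277 +0.1734 = -0.0543

-0.054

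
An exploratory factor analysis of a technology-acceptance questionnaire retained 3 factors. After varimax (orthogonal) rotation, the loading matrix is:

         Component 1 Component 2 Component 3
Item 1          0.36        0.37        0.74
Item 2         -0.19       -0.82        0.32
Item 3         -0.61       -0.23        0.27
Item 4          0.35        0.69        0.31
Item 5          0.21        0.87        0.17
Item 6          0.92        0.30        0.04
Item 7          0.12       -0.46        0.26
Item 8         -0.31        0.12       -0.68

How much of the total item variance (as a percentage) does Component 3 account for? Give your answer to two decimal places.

17.24%

SS loadings for Component 3 = 0.74² + 0.32² + 0.27² + 0.31² + 0.17² + 0.04² + 0.26² + (-0.68)² = 1.3795
With 8 standardized items, total variance = 8. Proportion = 1.3795/8 = 0.1724 → 17.24%.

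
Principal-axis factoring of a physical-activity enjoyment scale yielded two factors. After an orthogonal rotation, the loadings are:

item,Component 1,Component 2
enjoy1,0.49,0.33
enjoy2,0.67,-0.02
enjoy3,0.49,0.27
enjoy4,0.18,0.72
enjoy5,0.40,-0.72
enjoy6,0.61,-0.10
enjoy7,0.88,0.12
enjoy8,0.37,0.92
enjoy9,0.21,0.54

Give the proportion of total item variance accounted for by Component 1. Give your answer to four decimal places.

0.2721

SS loadings for Component 1 = 0.49² + 0.67² + 0.49² + 0.18² + 0.40² + 0.61² + 0.88² + 0.37² + 0.21² = 2.4490
Proportion of variance = 2.4490 / 9 = 0.2721.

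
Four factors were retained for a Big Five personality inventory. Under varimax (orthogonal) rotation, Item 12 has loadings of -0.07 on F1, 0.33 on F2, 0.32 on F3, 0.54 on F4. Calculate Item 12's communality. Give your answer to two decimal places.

0.51

h² = (-0.07)² + 0.33² + 0.32² + 0.54² = 0.0049 + 0.1089 + 0.1024 + 0.2916 = 0.5078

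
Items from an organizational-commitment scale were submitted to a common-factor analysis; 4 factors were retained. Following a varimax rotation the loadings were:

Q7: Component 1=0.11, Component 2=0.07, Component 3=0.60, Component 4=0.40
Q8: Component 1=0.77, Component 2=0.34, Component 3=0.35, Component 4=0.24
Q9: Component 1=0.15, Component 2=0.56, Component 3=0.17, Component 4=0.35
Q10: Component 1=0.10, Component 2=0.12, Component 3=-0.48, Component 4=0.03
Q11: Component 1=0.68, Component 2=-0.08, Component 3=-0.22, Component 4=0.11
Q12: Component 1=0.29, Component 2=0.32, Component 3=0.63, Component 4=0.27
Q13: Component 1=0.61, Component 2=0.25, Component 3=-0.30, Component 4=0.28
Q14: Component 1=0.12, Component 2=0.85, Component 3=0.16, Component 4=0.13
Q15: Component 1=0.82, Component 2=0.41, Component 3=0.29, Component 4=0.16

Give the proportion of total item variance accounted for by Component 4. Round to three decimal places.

0.061

SS loadings for Component 4 = 0.40² + 0.24² + 0.35² + 0.03² + 0.11² + 0.27² + 0.28² + 0.13² + 0.16² = 0.5469
Proportion of variance = 0.5469 / 9 = 0.0608.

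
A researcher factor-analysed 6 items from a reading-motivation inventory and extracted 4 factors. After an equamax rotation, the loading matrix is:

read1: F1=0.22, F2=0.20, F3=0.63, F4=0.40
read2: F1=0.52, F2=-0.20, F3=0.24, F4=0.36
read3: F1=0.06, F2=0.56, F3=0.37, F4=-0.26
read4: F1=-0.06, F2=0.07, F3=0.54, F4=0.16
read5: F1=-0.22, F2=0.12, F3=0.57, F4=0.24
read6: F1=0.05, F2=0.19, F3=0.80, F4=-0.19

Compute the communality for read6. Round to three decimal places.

0.715

h² = 0.05² + 0.19² + 0.80² + (-0.19)² = 0.0025 + 0.0361 + 0.6400 + 0.0361 = 0.7147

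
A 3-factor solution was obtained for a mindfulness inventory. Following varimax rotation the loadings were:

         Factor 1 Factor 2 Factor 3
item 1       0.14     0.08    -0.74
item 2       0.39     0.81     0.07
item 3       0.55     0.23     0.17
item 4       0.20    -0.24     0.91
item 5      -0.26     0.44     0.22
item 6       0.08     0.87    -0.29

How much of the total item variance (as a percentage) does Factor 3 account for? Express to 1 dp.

SS loadings for Factor 3 = (-0.74)² + 0.07² + 0.17² + 0.91² + 0.22² + (-0.29)² = 1.5420
With 6 standardized items, total variance = 6. Proportion = 1.5420/6 = 0.2570 → 25.70%.

25.7%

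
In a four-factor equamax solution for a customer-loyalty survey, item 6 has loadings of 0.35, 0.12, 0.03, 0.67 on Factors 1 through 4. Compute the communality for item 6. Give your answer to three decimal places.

h² = 0.35² + 0.12² + 0.03² + 0.67² = 0.1225 + 0.0144 + 0.0009 + 0.4489 = 0.5867

0.587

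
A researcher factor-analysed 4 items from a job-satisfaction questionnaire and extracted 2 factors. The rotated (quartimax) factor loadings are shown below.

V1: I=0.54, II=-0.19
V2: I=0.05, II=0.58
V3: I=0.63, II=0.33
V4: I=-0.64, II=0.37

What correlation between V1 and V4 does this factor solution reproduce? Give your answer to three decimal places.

-0.416

r̂ = Σ λ_i·λ_j across factors = (0.54)(-0.64) + (-0.19)(0.37)
  = -0.3456 -0.0703 = -0.4159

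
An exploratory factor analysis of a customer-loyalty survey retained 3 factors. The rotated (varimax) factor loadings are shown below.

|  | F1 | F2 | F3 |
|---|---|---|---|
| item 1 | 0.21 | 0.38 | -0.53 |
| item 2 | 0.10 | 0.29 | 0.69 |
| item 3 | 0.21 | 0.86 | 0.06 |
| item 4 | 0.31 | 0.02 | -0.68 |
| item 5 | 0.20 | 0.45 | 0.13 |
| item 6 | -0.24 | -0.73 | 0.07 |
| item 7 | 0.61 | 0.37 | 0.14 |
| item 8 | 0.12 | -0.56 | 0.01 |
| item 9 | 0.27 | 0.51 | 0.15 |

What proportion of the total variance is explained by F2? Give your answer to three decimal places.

SS loadings for F2 = 0.38² + 0.29² + 0.86² + 0.02² + 0.45² + (-0.73)² + 0.37² + (-0.56)² + 0.51² = 2.4145
Proportion of variance = 2.4145 / 9 = 0.2683.

0.268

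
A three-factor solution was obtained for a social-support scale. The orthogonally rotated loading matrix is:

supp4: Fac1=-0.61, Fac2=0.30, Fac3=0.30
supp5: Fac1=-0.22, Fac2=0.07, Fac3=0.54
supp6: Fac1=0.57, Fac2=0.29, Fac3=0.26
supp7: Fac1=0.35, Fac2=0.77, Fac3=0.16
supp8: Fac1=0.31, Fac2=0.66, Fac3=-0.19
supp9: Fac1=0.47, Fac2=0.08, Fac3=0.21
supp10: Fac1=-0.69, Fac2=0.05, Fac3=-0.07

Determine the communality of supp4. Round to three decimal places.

0.552

h² = (-0.61)² + 0.30² + 0.30² = 0.3721 + 0.0900 + 0.0900 = 0.5521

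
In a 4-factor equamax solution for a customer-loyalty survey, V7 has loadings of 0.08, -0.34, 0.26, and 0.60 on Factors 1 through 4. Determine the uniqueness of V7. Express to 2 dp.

h² = 0.08² + (-0.34)² + 0.26² + 0.60² = 0.0064 + 0.1156 + 0.0676 + 0.3600 = 0.5496
Uniqueness u² = 1 − h² = 1 − 0.5496 = 0.4504

0.45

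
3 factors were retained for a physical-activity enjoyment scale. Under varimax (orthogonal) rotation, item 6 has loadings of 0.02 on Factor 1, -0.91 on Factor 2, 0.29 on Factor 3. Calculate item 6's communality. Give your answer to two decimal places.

0.91

h² = 0.02² + (-0.91)² + 0.29² = 0.0004 + 0.8281 + 0.0841 = 0.9126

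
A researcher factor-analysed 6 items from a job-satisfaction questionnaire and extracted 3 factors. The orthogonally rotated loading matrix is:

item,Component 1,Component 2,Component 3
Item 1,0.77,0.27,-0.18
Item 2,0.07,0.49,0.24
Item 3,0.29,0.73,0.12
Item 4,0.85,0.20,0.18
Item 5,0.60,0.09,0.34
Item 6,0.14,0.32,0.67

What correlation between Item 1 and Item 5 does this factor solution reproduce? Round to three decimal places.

r̂ = Σ λ_i·λ_j across factors = (0.77)(0.60) + (0.27)(0.09) + (-0.18)(0.34)
  = +0.4620 +0.0243 -0.0612 = 0.4251

0.425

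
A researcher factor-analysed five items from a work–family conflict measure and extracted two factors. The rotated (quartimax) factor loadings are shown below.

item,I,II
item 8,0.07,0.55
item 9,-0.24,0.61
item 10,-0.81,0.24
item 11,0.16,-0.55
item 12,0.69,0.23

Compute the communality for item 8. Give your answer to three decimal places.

0.307

h² = 0.07² + 0.55² = 0.0049 + 0.3025 = 0.3074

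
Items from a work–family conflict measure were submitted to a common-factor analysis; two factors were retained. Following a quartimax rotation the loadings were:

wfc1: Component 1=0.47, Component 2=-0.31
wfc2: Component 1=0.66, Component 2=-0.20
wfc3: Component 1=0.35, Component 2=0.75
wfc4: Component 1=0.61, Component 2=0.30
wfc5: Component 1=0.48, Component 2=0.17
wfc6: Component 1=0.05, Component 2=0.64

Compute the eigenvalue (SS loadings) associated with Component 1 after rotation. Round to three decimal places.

1.384

SS loadings for Component 1 = 0.47² + 0.66² + 0.35² + 0.61² + 0.48² + 0.05² = 0.2209 + 0.4356 + 0.1225 + 0.3721 + 0.2304 + 0.0025 = 1.3840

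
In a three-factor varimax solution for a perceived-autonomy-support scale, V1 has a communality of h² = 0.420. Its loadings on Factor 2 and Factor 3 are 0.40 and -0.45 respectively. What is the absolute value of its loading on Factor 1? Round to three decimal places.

Under orthogonal rotation h² = Σλ², so λ_Factor 1² = h² − (0.3625) = 0.420 − 0.3625 = 0.0575.
|λ| = √0.0575 = 0.2398.

0.240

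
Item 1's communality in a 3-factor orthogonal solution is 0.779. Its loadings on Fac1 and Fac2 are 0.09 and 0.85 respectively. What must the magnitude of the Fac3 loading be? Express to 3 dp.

Under orthogonal rotation h² = Σλ², so λ_Fac3² = h² − (0.7306) = 0.779 − 0.7306 = 0.0484.
|λ| = √0.0484 = 0.2200.

0.220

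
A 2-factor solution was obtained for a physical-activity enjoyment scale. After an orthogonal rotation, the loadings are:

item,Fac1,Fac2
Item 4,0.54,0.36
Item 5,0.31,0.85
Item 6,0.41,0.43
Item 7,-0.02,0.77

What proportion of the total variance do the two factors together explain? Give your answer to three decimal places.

SS loadings by factor: 0.5562, 1.6299; total = 2.1861.
Total variance with 4 standardized items is 4, so the solution explains 2.1861/4 = 0.5465.

0.547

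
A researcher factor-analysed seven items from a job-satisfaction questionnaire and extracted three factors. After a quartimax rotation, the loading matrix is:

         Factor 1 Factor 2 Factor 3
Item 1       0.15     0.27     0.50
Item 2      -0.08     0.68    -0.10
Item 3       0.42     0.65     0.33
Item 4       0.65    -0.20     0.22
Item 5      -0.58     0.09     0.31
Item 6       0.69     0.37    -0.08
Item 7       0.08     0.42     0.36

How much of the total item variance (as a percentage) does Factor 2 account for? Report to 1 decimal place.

SS loadings for Factor 2 = 0.27² + 0.68² + 0.65² + (-0.20)² + 0.09² + 0.37² + 0.42² = 1.3192
With 7 standardized items, total variance = 7. Proportion = 1.3192/7 = 0.1885 → 18.85%.

18.8%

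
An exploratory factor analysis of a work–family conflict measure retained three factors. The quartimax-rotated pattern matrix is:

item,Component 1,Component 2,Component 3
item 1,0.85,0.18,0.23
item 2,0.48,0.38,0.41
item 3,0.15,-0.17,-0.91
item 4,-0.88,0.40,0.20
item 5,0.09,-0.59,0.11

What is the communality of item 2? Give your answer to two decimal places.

h² = 0.48² + 0.38² + 0.41² = 0.2304 + 0.1444 + 0.1681 = 0.5429

0.54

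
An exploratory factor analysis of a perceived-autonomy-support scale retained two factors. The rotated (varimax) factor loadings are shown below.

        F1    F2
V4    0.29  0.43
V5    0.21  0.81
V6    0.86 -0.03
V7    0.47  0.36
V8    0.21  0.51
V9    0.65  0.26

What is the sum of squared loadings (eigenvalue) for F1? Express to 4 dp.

1.5553

SS loadings for F1 = 0.29² + 0.21² + 0.86² + 0.47² + 0.21² + 0.65² = 0.0841 + 0.0441 + 0.7396 + 0.2209 + 0.0441 + 0.4225 = 1.5553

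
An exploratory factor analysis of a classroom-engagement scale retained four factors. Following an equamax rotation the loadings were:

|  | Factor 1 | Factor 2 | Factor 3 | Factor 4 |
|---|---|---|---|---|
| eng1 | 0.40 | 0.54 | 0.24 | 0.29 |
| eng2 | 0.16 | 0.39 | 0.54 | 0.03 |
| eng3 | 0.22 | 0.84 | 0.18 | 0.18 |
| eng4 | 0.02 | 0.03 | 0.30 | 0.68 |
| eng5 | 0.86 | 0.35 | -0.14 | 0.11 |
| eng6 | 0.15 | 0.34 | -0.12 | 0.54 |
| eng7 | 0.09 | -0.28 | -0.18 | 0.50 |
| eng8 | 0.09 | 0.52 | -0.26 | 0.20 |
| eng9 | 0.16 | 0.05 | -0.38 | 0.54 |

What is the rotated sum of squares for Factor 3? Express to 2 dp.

SS loadings for Factor 3 = 0.24² + 0.54² + 0.18² + 0.30² + (-0.14)² + (-0.12)² + (-0.18)² + (-0.26)² + (-0.38)² = 0.0576 + 0.2916 + 0.0324 + 0.0900 + 0.0196 + 0.0144 + 0.0324 + 0.0676 + 0.1444 = 0.7500

0.75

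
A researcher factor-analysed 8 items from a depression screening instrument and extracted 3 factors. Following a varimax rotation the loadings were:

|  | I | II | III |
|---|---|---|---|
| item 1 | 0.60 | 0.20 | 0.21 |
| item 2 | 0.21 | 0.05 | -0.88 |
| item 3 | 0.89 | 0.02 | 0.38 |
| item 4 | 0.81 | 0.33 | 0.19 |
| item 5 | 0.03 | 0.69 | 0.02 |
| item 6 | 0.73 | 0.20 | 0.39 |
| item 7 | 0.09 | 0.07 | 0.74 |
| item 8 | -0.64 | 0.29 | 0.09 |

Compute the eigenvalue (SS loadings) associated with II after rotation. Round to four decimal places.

SS loadings for II = 0.20² + 0.05² + 0.02² + 0.33² + 0.69² + 0.20² + 0.07² + 0.29² = 0.0400 + 0.0025 + 0.0004 + 0.1089 + 0.4761 + 0.0400 + 0.0049 + 0.0841 = 0.7569

0.7569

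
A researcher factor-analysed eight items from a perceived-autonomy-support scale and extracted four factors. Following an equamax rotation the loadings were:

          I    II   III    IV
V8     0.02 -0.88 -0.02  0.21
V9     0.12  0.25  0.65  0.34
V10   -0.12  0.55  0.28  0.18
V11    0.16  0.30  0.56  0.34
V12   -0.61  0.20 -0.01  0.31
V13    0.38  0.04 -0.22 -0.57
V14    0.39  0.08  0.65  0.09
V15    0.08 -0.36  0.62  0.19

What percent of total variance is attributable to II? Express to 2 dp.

SS loadings for II = (-0.88)² + 0.25² + 0.55² + 0.30² + 0.20² + 0.04² + 0.08² + (-0.36)² = 1.4070
With 8 standardized items, total variance = 8. Proportion = 1.4070/8 = 0.1759 → 17.59%.

17.59%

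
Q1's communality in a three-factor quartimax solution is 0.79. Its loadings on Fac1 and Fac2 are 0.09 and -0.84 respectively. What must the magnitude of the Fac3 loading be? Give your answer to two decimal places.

0.28

Under orthogonal rotation h² = Σλ², so λ_Fac3² = h² − (0.7137) = 0.79 − 0.7137 = 0.0763.
|λ| = √0.0763 = 0.2762.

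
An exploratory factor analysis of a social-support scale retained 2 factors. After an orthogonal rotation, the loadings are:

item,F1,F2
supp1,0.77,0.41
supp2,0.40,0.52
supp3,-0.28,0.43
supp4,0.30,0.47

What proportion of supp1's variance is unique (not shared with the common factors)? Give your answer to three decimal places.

0.239

h² = 0.77² + 0.41² = 0.5929 + 0.1681 = 0.7610
Uniqueness u² = 1 − h² = 1 − 0.7610 = 0.2390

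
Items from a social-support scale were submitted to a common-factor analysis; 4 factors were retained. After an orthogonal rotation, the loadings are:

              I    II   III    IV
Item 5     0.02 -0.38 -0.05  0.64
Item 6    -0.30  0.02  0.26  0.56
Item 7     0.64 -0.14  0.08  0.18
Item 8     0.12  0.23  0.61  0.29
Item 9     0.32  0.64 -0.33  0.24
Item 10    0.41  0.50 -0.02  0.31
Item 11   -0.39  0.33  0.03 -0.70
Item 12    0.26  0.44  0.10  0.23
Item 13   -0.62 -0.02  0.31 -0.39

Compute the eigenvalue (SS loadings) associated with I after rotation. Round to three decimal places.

1.389

SS loadings for I = 0.02² + (-0.30)² + 0.64² + 0.12² + 0.32² + 0.41² + (-0.39)² + 0.26² + (-0.62)² = 0.0004 + 0.0900 + 0.4096 + 0.0144 + 0.1024 + 0.1681 + 0.1521 + 0.0676 + 0.3844 = 1.3890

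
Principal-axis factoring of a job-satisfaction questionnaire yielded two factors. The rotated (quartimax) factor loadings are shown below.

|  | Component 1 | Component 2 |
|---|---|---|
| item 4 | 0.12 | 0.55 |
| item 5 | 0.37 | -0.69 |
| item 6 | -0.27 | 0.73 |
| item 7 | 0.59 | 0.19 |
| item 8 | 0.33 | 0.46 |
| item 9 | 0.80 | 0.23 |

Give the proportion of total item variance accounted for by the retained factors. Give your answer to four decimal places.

0.4889

Communalities: 0.3169, 0.6130, 0.6058, 0.3842, 0.3205, 0.6929; Σh² = 2.9333.
Total variance with 6 standardized items is 6, so the solution explains 2.9333/6 = 0.4889.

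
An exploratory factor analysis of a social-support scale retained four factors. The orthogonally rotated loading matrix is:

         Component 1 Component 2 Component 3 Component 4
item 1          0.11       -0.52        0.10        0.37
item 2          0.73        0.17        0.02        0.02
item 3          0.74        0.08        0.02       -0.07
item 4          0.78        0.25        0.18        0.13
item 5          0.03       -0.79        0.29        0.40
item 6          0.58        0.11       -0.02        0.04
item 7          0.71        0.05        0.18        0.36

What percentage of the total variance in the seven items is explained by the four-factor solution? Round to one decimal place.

Communalities: 0.4294, 0.5626, 0.5593, 0.7202, 0.8691, 0.3505, 0.6686; Σh² = 4.1597.
Total variance with 7 standardized items is 7, so the solution explains 4.1597/7 = 0.5942 = 59.42%.

59.4%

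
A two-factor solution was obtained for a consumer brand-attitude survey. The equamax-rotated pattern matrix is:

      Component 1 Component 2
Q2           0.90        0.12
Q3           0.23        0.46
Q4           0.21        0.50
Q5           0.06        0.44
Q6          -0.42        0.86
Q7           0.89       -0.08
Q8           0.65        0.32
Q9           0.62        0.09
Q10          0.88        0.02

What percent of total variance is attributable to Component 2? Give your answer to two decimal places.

16.96%

SS loadings for Component 2 = 0.12² + 0.46² + 0.50² + 0.44² + 0.86² + (-0.08)² + 0.32² + 0.09² + 0.02² = 1.5265
With 9 standardized items, total variance = 9. Proportion = 1.5265/9 = 0.1696 → 16.96%.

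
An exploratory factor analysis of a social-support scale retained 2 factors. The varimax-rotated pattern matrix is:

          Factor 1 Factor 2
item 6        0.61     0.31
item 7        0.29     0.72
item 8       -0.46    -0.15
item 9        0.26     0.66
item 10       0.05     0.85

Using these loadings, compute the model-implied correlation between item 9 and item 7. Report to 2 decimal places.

r̂ = Σ λ_i·λ_j across factors = (0.26)(0.29) + (0.66)(0.72)
  = +0.0754 +0.4752 = 0.5506

0.55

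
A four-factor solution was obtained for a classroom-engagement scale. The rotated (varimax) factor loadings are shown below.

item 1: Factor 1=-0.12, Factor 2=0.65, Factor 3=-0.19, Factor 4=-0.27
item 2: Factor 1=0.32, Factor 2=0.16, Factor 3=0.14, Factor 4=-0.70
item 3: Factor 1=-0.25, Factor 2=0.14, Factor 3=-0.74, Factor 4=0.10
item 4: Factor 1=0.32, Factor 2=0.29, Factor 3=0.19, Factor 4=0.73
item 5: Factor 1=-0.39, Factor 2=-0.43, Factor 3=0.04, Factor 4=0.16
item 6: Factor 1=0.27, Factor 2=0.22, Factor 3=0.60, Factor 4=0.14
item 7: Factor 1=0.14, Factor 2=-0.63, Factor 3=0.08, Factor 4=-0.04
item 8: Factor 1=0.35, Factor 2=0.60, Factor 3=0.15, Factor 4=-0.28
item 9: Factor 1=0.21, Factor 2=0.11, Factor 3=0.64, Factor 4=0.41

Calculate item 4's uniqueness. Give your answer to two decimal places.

0.24

h² = 0.32² + 0.29² + 0.19² + 0.73² = 0.1024 + 0.0841 + 0.0361 + 0.5329 = 0.7555
Uniqueness u² = 1 − h² = 1 − 0.7555 = 0.2445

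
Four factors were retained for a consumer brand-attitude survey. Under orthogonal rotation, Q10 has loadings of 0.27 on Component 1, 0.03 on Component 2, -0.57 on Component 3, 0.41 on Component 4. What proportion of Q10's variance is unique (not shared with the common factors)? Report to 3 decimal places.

h² = 0.27² + 0.03² + (-0.57)² + 0.41² = 0.0729 + 0.0009 + 0.3249 + 0.1681 = 0.5668
Uniqueness u² = 1 − h² = 1 − 0.5668 = 0.4332

0.433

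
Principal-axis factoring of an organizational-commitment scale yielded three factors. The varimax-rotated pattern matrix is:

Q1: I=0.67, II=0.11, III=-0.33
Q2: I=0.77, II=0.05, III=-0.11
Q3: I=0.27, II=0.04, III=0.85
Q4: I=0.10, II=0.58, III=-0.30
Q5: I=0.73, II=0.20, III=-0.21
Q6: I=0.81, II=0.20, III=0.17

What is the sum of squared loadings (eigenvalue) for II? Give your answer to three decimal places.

SS loadings for II = 0.11² + 0.05² + 0.04² + 0.58² + 0.20² + 0.20² = 0.0121 + 0.0025 + 0.0016 + 0.3364 + 0.0400 + 0.0400 = 0.4326

0.433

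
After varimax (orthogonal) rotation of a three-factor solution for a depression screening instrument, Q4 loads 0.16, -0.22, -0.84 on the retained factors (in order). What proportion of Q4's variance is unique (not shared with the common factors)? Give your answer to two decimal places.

h² = 0.16² + (-0.22)² + (-0.84)² = 0.0256 + 0.0484 + 0.7056 = 0.7796
Uniqueness u² = 1 − h² = 1 − 0.7796 = 0.2204

0.22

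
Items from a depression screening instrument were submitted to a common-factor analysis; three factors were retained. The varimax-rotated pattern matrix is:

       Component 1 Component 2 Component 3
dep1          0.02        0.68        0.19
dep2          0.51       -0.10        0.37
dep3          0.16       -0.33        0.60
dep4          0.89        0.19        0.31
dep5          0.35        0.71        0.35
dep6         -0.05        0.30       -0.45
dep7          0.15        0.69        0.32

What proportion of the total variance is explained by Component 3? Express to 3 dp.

SS loadings for Component 3 = 0.19² + 0.37² + 0.60² + 0.31² + 0.35² + (-0.45)² + 0.32² = 1.0565
Proportion of variance = 1.0565 / 7 = 0.1509.

0.151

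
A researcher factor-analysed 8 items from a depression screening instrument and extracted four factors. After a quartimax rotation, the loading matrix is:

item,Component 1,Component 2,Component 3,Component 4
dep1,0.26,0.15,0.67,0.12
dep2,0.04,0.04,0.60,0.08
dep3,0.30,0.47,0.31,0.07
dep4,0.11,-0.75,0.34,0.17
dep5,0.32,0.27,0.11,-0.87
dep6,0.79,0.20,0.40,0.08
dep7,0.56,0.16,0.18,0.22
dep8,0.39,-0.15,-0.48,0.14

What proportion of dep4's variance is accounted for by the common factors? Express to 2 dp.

0.72

h² = 0.11² + (-0.75)² + 0.34² + 0.17² = 0.0121 + 0.5625 + 0.1156 + 0.0289 = 0.7191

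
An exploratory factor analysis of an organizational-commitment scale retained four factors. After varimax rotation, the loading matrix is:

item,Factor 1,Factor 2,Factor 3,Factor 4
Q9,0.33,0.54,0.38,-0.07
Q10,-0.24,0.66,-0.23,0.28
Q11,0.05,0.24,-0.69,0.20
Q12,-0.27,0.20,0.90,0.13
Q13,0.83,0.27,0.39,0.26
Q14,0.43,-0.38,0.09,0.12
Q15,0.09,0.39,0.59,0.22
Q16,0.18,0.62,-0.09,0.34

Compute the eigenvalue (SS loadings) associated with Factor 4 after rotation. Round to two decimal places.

0.39

SS loadings for Factor 4 = (-0.07)² + 0.28² + 0.20² + 0.13² + 0.26² + 0.12² + 0.22² + 0.34² = 0.0049 + 0.0784 + 0.0400 + 0.0169 + 0.0676 + 0.0144 + 0.0484 + 0.1156 = 0.3862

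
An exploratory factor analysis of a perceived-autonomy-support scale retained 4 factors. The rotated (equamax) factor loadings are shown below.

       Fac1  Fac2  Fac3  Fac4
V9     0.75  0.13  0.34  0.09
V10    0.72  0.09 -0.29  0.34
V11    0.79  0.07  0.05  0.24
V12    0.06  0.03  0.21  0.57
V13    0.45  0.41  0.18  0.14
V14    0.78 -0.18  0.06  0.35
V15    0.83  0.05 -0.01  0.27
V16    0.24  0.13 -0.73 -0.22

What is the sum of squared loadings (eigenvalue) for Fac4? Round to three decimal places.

SS loadings for Fac4 = 0.09² + 0.34² + 0.24² + 0.57² + 0.14² + 0.35² + 0.27² + (-0.22)² = 0.0081 + 0.1156 + 0.0576 + 0.3249 + 0.0196 + 0.1225 + 0.0729 + 0.0484 = 0.7696

0.770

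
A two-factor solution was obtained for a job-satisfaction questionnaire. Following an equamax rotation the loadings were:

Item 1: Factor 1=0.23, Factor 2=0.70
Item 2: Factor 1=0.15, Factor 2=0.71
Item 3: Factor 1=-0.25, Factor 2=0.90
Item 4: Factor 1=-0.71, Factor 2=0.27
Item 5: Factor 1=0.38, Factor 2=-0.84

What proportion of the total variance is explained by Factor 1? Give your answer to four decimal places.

0.1573

SS loadings for Factor 1 = 0.23² + 0.15² + (-0.25)² + (-0.71)² + 0.38² = 0.7864
Proportion of variance = 0.7864 / 5 = 0.1573.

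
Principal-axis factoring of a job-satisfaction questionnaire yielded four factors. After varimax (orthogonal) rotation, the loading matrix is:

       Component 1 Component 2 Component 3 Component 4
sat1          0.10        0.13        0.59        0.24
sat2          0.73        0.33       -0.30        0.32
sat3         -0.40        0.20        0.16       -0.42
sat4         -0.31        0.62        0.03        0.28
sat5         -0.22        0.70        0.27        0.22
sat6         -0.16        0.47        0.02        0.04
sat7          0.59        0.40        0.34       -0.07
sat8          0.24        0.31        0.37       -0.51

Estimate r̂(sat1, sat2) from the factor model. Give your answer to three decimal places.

0.016

r̂ = Σ λ_i·λ_j across factors = (0.10)(0.73) + (0.13)(0.33) + (0.59)(-0.30) + (0.24)(0.32)
  = +0.0730 +0.0429 -0.1770 +0.0768 = 0.0157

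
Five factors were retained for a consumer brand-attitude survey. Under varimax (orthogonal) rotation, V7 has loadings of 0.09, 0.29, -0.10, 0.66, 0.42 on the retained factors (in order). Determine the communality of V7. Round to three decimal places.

h² = 0.09² + 0.29² + (-0.10)² + 0.66² + 0.42² = 0.0081 + 0.0841 + 0.0100 + 0.4356 + 0.1764 = 0.7142

0.714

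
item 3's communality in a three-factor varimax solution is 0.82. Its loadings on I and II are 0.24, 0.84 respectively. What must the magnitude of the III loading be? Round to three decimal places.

Under orthogonal rotation h² = Σλ², so λ_III² = h² − (0.7632) = 0.82 − 0.7632 = 0.0568.
|λ| = √0.0568 = 0.2383.

0.238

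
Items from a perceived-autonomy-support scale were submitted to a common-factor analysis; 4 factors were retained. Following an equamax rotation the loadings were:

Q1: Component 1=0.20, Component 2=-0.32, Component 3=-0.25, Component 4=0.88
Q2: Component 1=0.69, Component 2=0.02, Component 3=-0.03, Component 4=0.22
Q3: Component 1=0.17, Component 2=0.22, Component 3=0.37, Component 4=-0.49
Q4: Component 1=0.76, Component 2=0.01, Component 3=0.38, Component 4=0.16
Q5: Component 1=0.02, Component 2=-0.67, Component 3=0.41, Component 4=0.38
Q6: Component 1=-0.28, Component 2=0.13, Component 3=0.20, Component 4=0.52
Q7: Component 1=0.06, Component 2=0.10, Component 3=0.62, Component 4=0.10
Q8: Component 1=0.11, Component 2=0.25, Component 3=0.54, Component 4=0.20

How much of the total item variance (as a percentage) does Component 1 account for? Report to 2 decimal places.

SS loadings for Component 1 = 0.20² + 0.69² + 0.17² + 0.76² + 0.02² + (-0.28)² + 0.06² + 0.11² = 1.2171
With 8 standardized items, total variance = 8. Proportion = 1.2171/8 = 0.1521 → 15.21%.

15.21%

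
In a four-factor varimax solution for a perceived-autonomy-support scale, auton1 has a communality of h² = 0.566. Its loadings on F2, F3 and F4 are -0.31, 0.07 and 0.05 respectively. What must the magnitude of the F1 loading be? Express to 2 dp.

0.68

Under orthogonal rotation h² = Σλ², so λ_F1² = h² − (0.1035) = 0.566 − 0.1035 = 0.4625.
|λ| = √0.4625 = 0.6801.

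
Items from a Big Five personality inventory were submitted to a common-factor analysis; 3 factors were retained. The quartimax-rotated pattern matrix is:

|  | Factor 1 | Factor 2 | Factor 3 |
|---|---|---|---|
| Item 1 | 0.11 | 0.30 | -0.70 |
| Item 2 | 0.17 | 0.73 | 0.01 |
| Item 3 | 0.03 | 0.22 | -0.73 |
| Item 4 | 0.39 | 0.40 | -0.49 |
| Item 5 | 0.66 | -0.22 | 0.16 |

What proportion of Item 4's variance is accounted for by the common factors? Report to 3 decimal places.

h² = 0.39² + 0.40² + (-0.49)² = 0.1521 + 0.1600 + 0.2401 = 0.5522

0.552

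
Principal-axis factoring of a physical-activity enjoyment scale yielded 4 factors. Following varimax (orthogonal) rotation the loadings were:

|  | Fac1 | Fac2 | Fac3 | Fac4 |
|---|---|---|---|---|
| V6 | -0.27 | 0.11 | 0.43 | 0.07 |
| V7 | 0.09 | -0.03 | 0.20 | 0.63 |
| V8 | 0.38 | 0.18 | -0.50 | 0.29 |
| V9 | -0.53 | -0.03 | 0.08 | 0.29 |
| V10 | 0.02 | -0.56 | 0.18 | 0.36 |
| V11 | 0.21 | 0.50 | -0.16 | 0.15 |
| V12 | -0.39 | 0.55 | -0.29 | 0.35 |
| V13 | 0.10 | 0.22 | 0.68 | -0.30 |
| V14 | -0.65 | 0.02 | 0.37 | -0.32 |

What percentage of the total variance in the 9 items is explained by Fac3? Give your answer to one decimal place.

13.6%

SS loadings for Fac3 = 0.43² + 0.20² + (-0.50)² + 0.08² + 0.18² + (-0.16)² + (-0.29)² + 0.68² + 0.37² = 1.2227
With 9 standardized items, total variance = 9. Proportion = 1.2227/9 = 0.1359 → 13.59%.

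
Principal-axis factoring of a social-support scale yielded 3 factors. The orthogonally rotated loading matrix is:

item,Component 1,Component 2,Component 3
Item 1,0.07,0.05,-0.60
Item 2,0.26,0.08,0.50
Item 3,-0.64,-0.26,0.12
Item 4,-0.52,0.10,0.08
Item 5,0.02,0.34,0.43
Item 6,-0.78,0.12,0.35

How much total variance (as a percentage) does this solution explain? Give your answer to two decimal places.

41.93%

SS loadings by factor: 1.3613, 0.2165, 0.9382; total = 2.5160.
Total variance with 6 standardized items is 6, so the solution explains 2.5160/6 = 0.4193 = 41.93%.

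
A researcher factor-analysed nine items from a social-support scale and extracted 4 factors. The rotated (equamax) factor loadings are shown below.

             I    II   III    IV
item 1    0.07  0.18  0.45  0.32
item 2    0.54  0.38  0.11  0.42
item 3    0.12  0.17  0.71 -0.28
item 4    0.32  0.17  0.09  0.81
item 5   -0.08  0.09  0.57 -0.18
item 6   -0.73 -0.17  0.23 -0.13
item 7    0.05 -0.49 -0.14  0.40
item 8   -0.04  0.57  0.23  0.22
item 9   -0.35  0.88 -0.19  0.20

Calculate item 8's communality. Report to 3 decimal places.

h² = (-0.04)² + 0.57² + 0.23² + 0.22² = 0.0016 + 0.3249 + 0.0529 + 0.0484 = 0.4278

0.428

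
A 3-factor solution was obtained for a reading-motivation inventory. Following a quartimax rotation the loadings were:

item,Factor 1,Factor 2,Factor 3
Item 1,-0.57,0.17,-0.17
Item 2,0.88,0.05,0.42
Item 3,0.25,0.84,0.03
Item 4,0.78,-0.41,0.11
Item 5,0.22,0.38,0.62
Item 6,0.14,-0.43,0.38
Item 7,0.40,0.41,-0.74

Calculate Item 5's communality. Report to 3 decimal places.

h² = 0.22² + 0.38² + 0.62² = 0.0484 + 0.1444 + 0.3844 = 0.5772

0.577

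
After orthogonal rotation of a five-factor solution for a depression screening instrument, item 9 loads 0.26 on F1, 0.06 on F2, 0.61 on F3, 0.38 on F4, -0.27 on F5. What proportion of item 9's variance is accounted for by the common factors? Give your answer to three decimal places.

h² = 0.26² + 0.06² + 0.61² + 0.38² + (-0.27)² = 0.0676 + 0.0036 + 0.3721 + 0.1444 + 0.0729 = 0.6606

0.661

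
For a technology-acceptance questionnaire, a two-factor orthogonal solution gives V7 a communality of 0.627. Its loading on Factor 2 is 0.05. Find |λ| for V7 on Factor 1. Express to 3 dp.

0.790

Under orthogonal rotation h² = Σλ², so λ_Factor 1² = h² − (0.0025) = 0.627 − 0.0025 = 0.6245.
|λ| = √0.6245 = 0.7903.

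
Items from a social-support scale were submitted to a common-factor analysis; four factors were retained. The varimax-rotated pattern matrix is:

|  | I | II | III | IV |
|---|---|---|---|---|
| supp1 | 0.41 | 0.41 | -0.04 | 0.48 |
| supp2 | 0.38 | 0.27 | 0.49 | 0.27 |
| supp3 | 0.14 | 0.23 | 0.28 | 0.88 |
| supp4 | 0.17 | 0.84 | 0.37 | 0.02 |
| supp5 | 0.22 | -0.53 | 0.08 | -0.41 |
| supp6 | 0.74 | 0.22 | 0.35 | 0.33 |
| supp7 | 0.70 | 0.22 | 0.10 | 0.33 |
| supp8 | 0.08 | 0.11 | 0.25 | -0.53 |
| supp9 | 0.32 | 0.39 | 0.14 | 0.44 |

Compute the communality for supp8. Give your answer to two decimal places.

0.36

h² = 0.08² + 0.11² + 0.25² + (-0.53)² = 0.0064 + 0.0121 + 0.0625 + 0.2809 = 0.3619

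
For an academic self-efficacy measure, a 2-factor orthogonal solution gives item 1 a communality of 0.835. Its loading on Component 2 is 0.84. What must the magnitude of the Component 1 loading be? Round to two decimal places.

Under orthogonal rotation h² = Σλ², so λ_Component 1² = h² − (0.7056) = 0.835 − 0.7056 = 0.1294.
|λ| = √0.1294 = 0.3597.

0.36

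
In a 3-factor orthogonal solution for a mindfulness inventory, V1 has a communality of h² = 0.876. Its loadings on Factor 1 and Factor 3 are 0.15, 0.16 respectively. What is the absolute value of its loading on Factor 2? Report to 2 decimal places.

0.91

Under orthogonal rotation h² = Σλ², so λ_Factor 2² = h² − (0.0481) = 0.876 − 0.0481 = 0.8279.
|λ| = √0.8279 = 0.9099.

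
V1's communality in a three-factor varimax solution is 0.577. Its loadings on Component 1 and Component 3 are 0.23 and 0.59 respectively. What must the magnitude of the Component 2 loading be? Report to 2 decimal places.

0.42

Under orthogonal rotation h² = Σλ², so λ_Component 2² = h² − (0.4010) = 0.577 − 0.4010 = 0.1760.
|λ| = √0.1760 = 0.4195.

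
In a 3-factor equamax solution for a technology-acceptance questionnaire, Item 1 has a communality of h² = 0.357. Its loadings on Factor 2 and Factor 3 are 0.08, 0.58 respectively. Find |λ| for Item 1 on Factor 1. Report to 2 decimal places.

Under orthogonal rotation h² = Σλ², so λ_Factor 1² = h² − (0.3428) = 0.357 − 0.3428 = 0.0142.
|λ| = √0.0142 = 0.1192.

0.12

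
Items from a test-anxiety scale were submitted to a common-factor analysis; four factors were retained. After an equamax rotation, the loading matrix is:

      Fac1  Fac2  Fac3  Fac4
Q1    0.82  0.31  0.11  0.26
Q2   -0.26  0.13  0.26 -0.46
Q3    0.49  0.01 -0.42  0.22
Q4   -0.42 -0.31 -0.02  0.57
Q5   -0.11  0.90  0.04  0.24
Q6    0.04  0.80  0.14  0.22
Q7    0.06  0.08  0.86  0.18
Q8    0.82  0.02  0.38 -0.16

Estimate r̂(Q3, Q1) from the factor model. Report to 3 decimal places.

r̂ = Σ λ_i·λ_j across factors = (0.49)(0.82) + (0.01)(0.31) + (-0.42)(0.11) + (0.22)(0.26)
  = +0.4018 +0.0031 -0.0462 +0.0572 = 0.4159

0.416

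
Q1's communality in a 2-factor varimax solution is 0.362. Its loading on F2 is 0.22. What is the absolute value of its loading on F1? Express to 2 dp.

0.56

Under orthogonal rotation h² = Σλ², so λ_F1² = h² − (0.0484) = 0.362 − 0.0484 = 0.3136.
|λ| = √0.3136 = 0.5600.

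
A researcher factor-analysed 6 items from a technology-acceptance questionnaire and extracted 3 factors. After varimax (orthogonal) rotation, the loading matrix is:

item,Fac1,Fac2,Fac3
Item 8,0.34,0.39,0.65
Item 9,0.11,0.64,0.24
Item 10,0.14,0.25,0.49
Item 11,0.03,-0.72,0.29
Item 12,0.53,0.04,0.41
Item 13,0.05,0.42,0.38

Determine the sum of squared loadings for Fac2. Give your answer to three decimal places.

SS loadings for Fac2 = 0.39² + 0.64² + 0.25² + (-0.72)² + 0.04² + 0.42² = 0.1521 + 0.4096 + 0.0625 + 0.5184 + 0.0016 + 0.1764 = 1.3206

1.321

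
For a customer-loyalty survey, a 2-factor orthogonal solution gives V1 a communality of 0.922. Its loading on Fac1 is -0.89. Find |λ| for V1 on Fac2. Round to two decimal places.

Under orthogonal rotation h² = Σλ², so λ_Fac2² = h² − (0.7921) = 0.922 − 0.7921 = 0.1299.
|λ| = √0.1299 = 0.3604.

0.36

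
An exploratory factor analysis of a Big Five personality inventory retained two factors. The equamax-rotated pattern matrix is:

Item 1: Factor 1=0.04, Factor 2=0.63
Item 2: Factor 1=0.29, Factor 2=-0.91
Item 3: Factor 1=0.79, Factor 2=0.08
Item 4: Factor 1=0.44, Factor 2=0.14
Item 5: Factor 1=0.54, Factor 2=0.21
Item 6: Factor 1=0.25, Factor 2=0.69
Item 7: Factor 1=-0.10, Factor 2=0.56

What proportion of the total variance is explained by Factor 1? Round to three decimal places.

SS loadings for Factor 1 = 0.04² + 0.29² + 0.79² + 0.44² + 0.54² + 0.25² + (-0.10)² = 1.2675
Proportion of variance = 1.2675 / 7 = 0.1811.

0.181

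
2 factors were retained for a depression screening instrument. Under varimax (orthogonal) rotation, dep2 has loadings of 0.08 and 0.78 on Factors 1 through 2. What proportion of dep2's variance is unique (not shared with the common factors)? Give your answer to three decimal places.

h² = 0.08² + 0.78² = 0.0064 + 0.6084 = 0.6148
Uniqueness u² = 1 − h² = 1 − 0.6148 = 0.3852

0.385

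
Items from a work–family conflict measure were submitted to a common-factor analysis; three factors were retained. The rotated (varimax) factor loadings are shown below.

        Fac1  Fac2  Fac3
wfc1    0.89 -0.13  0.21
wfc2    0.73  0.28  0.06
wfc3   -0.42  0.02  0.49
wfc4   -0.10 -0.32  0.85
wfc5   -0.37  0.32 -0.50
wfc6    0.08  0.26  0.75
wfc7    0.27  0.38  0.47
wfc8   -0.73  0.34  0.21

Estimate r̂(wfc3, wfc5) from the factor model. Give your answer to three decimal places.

-0.083

r̂ = Σ λ_i·λ_j across factors = (-0.42)(-0.37) + (0.02)(0.32) + (0.49)(-0.50)
  = +0.1554 +0.0064 -0.2450 = -0.0832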